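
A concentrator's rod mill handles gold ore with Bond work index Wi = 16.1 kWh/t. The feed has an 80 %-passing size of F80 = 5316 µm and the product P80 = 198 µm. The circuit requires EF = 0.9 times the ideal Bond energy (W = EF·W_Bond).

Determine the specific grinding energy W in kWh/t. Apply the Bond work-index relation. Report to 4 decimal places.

W = 8.3102 kWh/t

W = 10·Wi·[P80^(−½) − F80^(−½)]
1/√198 = 0.071067;  1/√5316 = 0.013715
W = 10·16.1·(0.071067 − 0.013715) = 9.2336 kWh/t
With EF = 0.9: W = 9.2336·0.9 = 8.3102 kWh/t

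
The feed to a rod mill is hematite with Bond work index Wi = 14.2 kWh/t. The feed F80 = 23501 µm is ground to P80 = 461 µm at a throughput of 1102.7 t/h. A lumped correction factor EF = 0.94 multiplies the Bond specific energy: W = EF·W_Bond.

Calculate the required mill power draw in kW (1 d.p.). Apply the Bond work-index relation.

P = 5895.1 kW

W = 10·Wi·[P80^(−½) − F80^(−½)]
W = 10·14.2·(1/√461 − 1/√23501) = 10·14.2·(0.040052) = 5.6873 kWh/t
With EF = 0.94: W = 5.6873·0.94 = 5.3461 kWh/t
Mill draw = 5.3461 × 1102.7 = 5895.1 kW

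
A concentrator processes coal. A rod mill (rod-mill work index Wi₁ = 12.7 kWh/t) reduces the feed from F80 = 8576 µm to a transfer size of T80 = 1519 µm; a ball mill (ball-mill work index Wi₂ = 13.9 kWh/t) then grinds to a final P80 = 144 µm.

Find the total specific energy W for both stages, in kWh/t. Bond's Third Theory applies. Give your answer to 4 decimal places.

W = 10·Wi·[P80^(−½) − F80^(−½)]
Stage 1 (8576→1519 µm, Wi₁=12.7): W₁ = 10·12.7·(0.025658 − 0.010798) = 1.8872 kWh/t
Stage 2 (1519→144 µm, Wi₂=13.9): W₂ = 10·13.9·(0.083333 − 0.025658) = 8.0169 kWh/t
W = W₁ + W₂ = 1.8872 + 8.0169 = 9.9040 kWh/t

W = 9.9040 kWh/t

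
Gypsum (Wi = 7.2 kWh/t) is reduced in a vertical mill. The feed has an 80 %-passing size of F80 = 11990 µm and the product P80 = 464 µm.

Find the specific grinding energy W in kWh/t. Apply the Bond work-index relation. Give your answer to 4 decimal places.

W = 10·Wi·(P80^(-½) − F80^(-½))
1/√464 = 0.046424;  1/√11990 = 0.009133
W = 10·7.2·(0.046424 − 0.009133) = 2.6850 kWh/t

W = 2.6850 kWh/t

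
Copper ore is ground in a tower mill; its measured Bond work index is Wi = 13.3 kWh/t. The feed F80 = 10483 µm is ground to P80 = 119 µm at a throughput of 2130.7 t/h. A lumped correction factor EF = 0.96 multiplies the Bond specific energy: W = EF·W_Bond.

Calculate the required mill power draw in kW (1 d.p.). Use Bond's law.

W = 10·Wi·(P80^(-½) − F80^(-½))
W = 10·13.3·(1/√119 − 1/√10483) = 10·13.3·(0.081903) = 10.8931 kWh/t
Apply correction: 10.8931 × 0.96 = 10.4574 kWh/t
Power = W × throughput = 10.4574 kWh/t × 2130.7 t/h = 22281.5 kW

P = 22281.5 kW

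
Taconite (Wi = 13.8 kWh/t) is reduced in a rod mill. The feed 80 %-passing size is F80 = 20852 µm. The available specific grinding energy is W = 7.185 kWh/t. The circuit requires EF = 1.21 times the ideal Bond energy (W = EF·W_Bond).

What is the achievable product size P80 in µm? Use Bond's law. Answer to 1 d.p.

W = 10 Wi / √P80 − 10 Wi / √F80
W_Bond = W / EF = 7.185 / 1.21 = 5.9380 kWh/t
P80^(−½) = W_Bond/(10 Wi) + F80^(−½)
  = 5.9380/(10·13.8) + 1/√20852 = 0.043029 + 0.006925 = 0.049954
P80 = (1/0.049954)² = 20.0183² = 400.73 µm

P80 = 400.7 µm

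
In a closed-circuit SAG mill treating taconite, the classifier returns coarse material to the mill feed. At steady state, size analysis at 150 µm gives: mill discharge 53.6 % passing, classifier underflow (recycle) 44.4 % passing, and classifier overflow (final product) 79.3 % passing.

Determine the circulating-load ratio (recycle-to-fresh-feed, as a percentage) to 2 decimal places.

CL = 279.35 %

Mass balance on the −150 µm fraction:
d + r·d = r·u + o → r(d−u) = o−d
r = (79.3 − 53.6)/(53.6 − 44.4) = 25.7/9.2 = 2.7935
CL = 100·r = 279.35 %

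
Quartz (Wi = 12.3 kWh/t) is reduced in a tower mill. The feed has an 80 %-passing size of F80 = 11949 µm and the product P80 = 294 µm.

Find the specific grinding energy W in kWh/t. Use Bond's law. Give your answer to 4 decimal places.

W = 6.0483 kWh/t

W_Bond = 10·Wi·(1/√P₈₀ − 1/√F₈₀)
1/√294 = 0.058321;  1/√11949 = 0.009148
W = 10·12.3·(0.058321 − 0.009148) = 6.0483 kWh/t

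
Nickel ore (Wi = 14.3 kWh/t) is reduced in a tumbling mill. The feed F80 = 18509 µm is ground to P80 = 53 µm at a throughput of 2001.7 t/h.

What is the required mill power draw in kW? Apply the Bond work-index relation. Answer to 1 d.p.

P = 37214.5 kW

W_Bond = 10·Wi·(1/√P₈₀ − 1/√F₈₀)
W = 10·14.3·(1/√53 − 1/√18509) = 10·14.3·(0.130010) = 18.5915 kWh/t
P_mill = W·ṁ = 18.5915·2001.7 = 37214.5 kW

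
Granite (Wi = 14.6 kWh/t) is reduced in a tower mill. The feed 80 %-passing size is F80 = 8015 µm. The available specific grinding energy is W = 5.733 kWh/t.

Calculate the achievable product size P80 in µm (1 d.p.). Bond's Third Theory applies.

W_Bond = 10·Wi·(1/√P₈₀ − 1/√F₈₀)
⇒ 1/√P80 = W/(10 Wi) + 1/√F80
  = 5.7330/(10·14.6) + 1/√8015 = 0.039267 + 0.011170 = 0.050437
P80 = (1/0.050437)² = 19.8267² = 393.10 µm

P80 = 393.1 µm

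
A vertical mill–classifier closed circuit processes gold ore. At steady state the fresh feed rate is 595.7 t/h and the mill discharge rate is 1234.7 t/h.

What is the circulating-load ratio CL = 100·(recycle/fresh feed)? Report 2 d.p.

CL = 107.27 %

M = F + R at steady state, so:
R = M − F = 1234.7 − 595.7 = 639.0 t/h
CL = 100·R/F = 100·639.0/595.7 = 107.27 %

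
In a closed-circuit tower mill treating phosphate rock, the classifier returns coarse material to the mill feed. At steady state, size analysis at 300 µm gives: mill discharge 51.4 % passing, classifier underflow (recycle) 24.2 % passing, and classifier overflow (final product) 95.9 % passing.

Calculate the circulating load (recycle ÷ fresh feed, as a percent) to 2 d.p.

Balance %-passing 300 µm (r = R/F):
(1+r)·d = r·u + o ⇒ r = (o−d)/(d−u)
r = (95.9 − 51.4)/(51.4 − 24.2) = 44.5/27.2 = 1.6360
CL = 100·r = 163.60 %

CL = 163.60 %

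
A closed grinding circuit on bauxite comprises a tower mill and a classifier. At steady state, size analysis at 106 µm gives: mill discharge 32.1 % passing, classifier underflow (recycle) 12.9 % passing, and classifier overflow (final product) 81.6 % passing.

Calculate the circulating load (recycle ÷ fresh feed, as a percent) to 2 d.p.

CL = 257.81 %

Mass balance on the −106 µm fraction:
Fd + Rd = Ru + Fo ⇒ R/F = (o−d)/(d−u)
r = (81.6 − 32.1)/(32.1 − 12.9) = 49.5/19.2 = 2.5781
CL = 100·r = 257.81 %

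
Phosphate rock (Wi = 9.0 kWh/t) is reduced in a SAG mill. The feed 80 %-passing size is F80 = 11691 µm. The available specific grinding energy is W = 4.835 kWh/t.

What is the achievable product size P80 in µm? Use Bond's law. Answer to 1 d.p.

P80 = 252.2 µm

W = 10 Wi (P80^-0.5 − F80^-0.5)
1/√P80 = 1/√F80 + W/(10·Wi)
  = 4.8350/(10·9.0) + 1/√11691 = 0.053722 + 0.009249 = 0.062971
P80 = (1/0.062971)² = 15.8804² = 252.19 µm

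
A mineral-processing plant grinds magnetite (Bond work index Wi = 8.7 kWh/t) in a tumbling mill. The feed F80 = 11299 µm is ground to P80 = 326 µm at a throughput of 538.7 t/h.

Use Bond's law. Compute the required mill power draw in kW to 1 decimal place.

Bond: W = 10·Wi·(1/√P80 − 1/√F80)
W = 10·8.7·(1/√326 − 1/√11299) = 10·8.7·(0.045977) = 4.0000 kWh/t
Mill draw = 4.0000 × 538.7 = 2154.8 kW

P = 2154.8 kW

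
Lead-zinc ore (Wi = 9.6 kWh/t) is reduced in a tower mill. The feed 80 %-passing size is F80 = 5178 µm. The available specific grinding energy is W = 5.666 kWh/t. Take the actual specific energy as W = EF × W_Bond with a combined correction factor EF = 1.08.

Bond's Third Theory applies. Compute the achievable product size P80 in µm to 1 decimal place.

W = 10 Wi (P80^-0.5 − F80^-0.5)
W_Bond = W / EF = 5.666 / 1.08 = 5.2463 kWh/t
P80^-0.5 = F80^-0.5 + W_Bond/(10 Wi)
  = 5.2463/(10·9.6) + 1/√5178 = 0.054649 + 0.013897 = 0.068546
P80 = (1/0.068546)² = 14.5888² = 212.83 µm

P80 = 212.8 µm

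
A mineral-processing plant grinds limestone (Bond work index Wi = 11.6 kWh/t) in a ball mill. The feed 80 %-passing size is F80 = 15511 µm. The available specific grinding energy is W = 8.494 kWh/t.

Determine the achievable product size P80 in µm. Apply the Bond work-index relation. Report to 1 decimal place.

P80 = 151.5 µm

W = 10·Wi·(P80^(-½) − F80^(-½))
1/√P80 = 1/√F80 + W/(10·Wi)
  = 8.4940/(10·11.6) + 1/√15511 = 0.073224 + 0.008029 = 0.081253
P80 = (1/0.081253)² = 12.3072² = 151.47 µm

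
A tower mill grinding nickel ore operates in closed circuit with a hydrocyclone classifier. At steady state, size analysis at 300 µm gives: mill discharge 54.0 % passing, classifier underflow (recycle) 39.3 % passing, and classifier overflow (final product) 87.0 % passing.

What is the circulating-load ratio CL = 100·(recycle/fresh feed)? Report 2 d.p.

Let r = R/F. Size balance at 300 µm:
(1+r)·d = r·u + o ⇒ r = (o−d)/(d−u)
r = (87.0 − 54.0)/(54.0 − 39.3) = 33.0/14.7 = 2.2449
CL = 100·r = 224.49 %

CL = 224.49 %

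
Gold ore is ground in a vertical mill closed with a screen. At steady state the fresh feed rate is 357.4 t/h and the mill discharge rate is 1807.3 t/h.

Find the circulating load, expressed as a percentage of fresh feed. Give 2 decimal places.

CL = 405.68 %

M = F + R at steady state, so:
R = M − F = 1807.3 − 357.4 = 1449.9 t/h
CL = 100·R/F = 100·1449.9/357.4 = 405.68 %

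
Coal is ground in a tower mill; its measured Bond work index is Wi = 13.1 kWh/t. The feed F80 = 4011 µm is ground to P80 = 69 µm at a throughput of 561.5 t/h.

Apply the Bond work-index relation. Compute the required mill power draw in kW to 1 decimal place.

Bond:  W = 10 Wi (1/√P − 1/√F)
W = 10·13.1·(1/√69 − 1/√4011) = 10·13.1·(0.104596) = 13.7021 kWh/t
P_mill = W·ṁ = 13.7021·561.5 = 7693.7 kW

P = 7693.7 kW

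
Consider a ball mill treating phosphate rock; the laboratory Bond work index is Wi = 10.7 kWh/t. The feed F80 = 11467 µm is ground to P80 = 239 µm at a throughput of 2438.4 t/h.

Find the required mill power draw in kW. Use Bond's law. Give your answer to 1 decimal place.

P = 14440.3 kW

Bond:  W = 10 Wi (1/√P − 1/√F)
W = 10·10.7·(1/√239 − 1/√11467) = 10·10.7·(0.055346) = 5.9220 kWh/t
P = W·T = 5.9220·2438.4 = 14440.3 kW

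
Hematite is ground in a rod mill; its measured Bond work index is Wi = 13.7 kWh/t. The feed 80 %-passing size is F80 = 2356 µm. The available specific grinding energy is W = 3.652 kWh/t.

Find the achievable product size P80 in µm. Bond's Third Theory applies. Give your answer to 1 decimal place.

P80 = 447.7 µm

W_Bond = 10·Wi·(1/√P₈₀ − 1/√F₈₀)
⇒ 1/√P80 = W/(10 Wi) + 1/√F80
  = 3.6520/(10·13.7) + 1/√2356 = 0.026657 + 0.020602 = 0.047259
P80 = (1/0.047259)² = 21.1600² = 447.74 µm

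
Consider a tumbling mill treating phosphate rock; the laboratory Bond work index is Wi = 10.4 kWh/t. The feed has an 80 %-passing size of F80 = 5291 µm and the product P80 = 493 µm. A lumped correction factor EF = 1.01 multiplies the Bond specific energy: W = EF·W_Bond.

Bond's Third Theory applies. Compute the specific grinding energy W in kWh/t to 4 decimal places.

W = 3.2867 kWh/t

W = 10 Wi (P80^-0.5 − F80^-0.5)
1/√493 = 0.045038;  1/√5291 = 0.013748
W = 10·10.4·(0.045038 − 0.013748) = 3.2542 kWh/t
Apply correction: 3.2542 × 1.01 = 3.2867 kWh/t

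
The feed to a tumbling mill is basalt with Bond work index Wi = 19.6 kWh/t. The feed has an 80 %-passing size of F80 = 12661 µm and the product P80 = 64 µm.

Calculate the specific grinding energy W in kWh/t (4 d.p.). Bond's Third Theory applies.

Bond: W = 10·Wi·(1/√P80 − 1/√F80)
1/√64 = 0.125000;  1/√12661 = 0.008887
W = 10·19.6·(0.125000 − 0.008887) = 22.7581 kWh/t

W = 22.7581 kWh/t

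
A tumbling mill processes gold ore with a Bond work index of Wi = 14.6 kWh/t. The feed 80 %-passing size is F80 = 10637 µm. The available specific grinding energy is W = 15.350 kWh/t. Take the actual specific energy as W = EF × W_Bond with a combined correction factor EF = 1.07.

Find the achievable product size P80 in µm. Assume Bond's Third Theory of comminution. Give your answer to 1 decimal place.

P80 = 85.8 µm

W_Bond = 10·Wi·(1/√P₈₀ − 1/√F₈₀)
W_Bond = W / EF = 15.350 / 1.07 = 14.3458 kWh/t
1/√P80 = 1/√F80 + W_Bond/(10·Wi)
  = 14.3458/(10·14.6) + 1/√10637 = 0.098259 + 0.009696 = 0.107955
P80 = (1/0.107955)² = 9.2631² = 85.81 µm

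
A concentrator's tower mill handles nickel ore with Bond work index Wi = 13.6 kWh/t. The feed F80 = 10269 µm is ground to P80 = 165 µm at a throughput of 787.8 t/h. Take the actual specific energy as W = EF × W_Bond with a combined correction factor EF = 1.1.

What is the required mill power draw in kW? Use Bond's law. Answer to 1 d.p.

P = 8012.0 kW

W = 10 Wi (1/√P80 − 1/√F80)  [Bond]
W = 10·13.6·(1/√165 − 1/√10269) = 10·13.6·(0.067982) = 9.2455 kWh/t
Corrected W = EF·W_Bond = 1.1·9.2455 = 10.1701 kWh/t
P = W·T = 10.1701·787.8 = 8012.0 kW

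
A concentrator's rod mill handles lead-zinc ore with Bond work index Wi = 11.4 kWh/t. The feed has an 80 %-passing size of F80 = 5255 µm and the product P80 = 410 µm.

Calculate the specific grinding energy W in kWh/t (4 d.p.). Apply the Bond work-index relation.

W = 4.0575 kWh/t

W = 10·Wi·(P80^(-½) − F80^(-½))
1/√410 = 0.049386;  1/√5255 = 0.013795
W = 10·11.4·(0.049386 − 0.013795) = 4.0575 kWh/t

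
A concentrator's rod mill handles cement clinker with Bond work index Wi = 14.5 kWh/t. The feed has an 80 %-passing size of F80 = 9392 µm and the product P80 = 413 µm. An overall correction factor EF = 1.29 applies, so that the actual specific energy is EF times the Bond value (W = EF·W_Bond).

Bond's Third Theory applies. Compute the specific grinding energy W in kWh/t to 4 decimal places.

W = 10 Wi (1/√P80 − 1/√F80)  [Bond]
1/√413 = 0.049207;  1/√9392 = 0.010319
W = 10·14.5·(0.049207 − 0.010319) = 5.6388 kWh/t
With EF = 1.29: W = 5.6388·1.29 = 7.2740 kWh/t

W = 7.2740 kWh/t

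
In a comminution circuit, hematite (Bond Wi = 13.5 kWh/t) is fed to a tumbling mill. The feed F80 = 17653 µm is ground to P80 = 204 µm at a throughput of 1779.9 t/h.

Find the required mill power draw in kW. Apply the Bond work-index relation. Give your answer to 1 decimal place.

P = 15014.9 kW

W = 10 Wi (P80^-0.5 − F80^-0.5)
W = 10·13.5·(1/√204 − 1/√17653) = 10·13.5·(0.062488) = 8.4358 kWh/t
Power = W × throughput = 8.4358 kWh/t × 1779.9 t/h = 15014.9 kW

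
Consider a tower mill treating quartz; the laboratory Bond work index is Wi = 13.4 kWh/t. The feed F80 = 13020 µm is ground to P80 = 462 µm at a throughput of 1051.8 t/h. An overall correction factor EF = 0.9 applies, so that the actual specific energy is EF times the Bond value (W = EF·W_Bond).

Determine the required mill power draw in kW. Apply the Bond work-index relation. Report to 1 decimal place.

P = 4789.8 kW

Bond:  W = 10 Wi (1/√P − 1/√F)
W = 10·13.4·(1/√462 − 1/√13020) = 10·13.4·(0.037760) = 5.0599 kWh/t
Apply correction: 5.0599 × 0.9 = 4.5539 kWh/t
P_mill = W·ṁ = 4.5539·1051.8 = 4789.8 kW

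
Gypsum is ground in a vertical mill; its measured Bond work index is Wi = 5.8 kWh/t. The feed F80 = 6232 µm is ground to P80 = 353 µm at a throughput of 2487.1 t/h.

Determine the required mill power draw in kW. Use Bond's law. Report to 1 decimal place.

P = 5850.5 kW

W = 10 Wi (1/√P80 − 1/√F80)  [Bond]
W = 10·5.8·(1/√353 − 1/√6232) = 10·5.8·(0.040557) = 2.3523 kWh/t
P = W·T = 2.3523·2487.1 = 5850.5 kW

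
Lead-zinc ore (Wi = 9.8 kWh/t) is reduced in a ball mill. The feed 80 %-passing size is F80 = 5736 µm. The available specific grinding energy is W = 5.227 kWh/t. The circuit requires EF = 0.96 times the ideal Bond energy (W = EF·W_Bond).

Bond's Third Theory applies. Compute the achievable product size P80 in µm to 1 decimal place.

P80 = 211.5 µm

Bond: W = 10·Wi·(1/√P80 − 1/√F80)
W_Bond = W / EF = 5.227 / 0.96 = 5.4448 kWh/t
⇒ 1/√P80 = W_Bond/(10·Wi) + 1/√F80
  = 5.4448/(10·9.8) + 1/√5736 = 0.055559 + 0.013204 = 0.068763
P80 = (1/0.068763)² = 14.5427² = 211.49 µm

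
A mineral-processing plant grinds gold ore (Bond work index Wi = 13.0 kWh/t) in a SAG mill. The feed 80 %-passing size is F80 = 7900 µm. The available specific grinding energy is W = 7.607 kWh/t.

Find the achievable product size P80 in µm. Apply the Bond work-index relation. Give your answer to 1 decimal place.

W = 10·Wi·[P80^(−½) − F80^(−½)]
1/√P80 = 1/√F80 + W/(10·Wi)
  = 7.6070/(10·13.0) + 1/√7900 = 0.058515 + 0.011251 = 0.069766
P80 = (1/0.069766)² = 14.3336² = 205.45 µm

P80 = 205.5 µm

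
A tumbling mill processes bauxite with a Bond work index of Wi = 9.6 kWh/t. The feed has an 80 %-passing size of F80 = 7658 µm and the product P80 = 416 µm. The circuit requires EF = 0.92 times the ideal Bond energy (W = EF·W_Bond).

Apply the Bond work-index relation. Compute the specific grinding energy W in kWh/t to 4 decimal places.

W = 10 Wi (P80^-0.5 − F80^-0.5)
1/√416 = 0.049029;  1/√7658 = 0.011427
W = 10·9.6·(0.049029 − 0.011427) = 3.6098 kWh/t
Apply correction: 3.6098 × 0.92 = 3.3210 kWh/t

W = 3.3210 kWh/t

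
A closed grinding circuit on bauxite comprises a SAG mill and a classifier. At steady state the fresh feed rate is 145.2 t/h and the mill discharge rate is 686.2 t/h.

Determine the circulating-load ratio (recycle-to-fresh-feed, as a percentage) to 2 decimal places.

CL = 372.59 %

M = F + R at steady state, so:
R = M − F = 686.2 − 145.2 = 541.0 t/h
CL = 100·R/F = 100·541.0/145.2 = 372.59 %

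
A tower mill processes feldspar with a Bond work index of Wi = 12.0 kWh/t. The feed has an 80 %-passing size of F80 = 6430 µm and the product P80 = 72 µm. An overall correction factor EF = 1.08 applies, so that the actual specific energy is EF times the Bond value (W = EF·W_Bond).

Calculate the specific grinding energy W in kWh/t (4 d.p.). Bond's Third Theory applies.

W = 13.6573 kWh/t

W = 10 Wi (P80^-0.5 − F80^-0.5)
1/√72 = 0.117851;  1/√6430 = 0.012471
W = 10·12.0·(0.117851 − 0.012471) = 12.6456 kWh/t
Corrected W = EF·W_Bond = 1.08·12.6456 = 13.6573 kWh/t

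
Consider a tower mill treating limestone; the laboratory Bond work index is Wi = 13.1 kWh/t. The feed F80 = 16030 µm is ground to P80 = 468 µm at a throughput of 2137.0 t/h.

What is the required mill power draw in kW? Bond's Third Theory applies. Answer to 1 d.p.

Bond: W = 10·Wi·(1/√P80 − 1/√F80)
W = 10·13.1·(1/√468 − 1/√16030) = 10·13.1·(0.038327) = 5.0208 kWh/t
P_mill = W·ṁ = 5.0208·2137.0 = 10729.5 kW

P = 10729.5 kW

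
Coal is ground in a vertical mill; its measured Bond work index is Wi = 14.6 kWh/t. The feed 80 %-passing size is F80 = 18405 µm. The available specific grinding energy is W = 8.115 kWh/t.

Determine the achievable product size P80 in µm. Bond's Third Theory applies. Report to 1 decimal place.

W = 10 Wi (1/√P80 − 1/√F80)  [Bond]
⇒ 1/√P80 = W/(10·Wi) + 1/√F80
  = 8.1150/(10·14.6) + 1/√18405 = 0.055582 + 0.007371 = 0.062953
P80 = (1/0.062953)² = 15.8848² = 252.33 µm

P80 = 252.3 µm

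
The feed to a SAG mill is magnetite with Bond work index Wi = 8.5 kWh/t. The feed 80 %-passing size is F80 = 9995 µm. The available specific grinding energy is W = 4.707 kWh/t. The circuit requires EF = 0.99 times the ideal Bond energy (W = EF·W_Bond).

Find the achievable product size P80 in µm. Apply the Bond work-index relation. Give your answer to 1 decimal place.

Bond:  W = 10 Wi (1/√P − 1/√F)
W_Bond = W / EF = 4.707 / 0.99 = 4.7545 kWh/t
1/√P80 = 1/√F80 + W_Bond/(10·Wi)
  = 4.7545/(10·8.5) + 1/√9995 = 0.055936 + 0.010003 = 0.065938
P80 = (1/0.065938)² = 15.1657² = 230.00 µm

P80 = 230.0 µm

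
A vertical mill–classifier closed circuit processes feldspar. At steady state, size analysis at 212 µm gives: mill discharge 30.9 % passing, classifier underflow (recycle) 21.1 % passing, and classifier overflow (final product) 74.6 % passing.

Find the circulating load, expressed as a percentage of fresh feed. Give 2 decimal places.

CL = 445.92 %

Two-product formula at 212 µm:
(1+r)d = ru + o → r = (o−d)/(d−u)
r = (74.6 − 30.9)/(30.9 − 21.1) = 43.7/9.8 = 4.4592
CL = 100·r = 445.92 %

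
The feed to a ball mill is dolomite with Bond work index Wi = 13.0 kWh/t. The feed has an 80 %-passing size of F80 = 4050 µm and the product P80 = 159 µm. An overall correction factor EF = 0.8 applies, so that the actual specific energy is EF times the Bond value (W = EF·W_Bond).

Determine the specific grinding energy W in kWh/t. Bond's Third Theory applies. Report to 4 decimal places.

W = 6.6135 kWh/t

W = 10 Wi (P80^-0.5 − F80^-0.5)
1/√159 = 0.079305;  1/√4050 = 0.015713
W = 10·13.0·(0.079305 − 0.015713) = 8.2669 kWh/t
W_actual = 0.8 × 8.2669 = 6.6135 kWh/t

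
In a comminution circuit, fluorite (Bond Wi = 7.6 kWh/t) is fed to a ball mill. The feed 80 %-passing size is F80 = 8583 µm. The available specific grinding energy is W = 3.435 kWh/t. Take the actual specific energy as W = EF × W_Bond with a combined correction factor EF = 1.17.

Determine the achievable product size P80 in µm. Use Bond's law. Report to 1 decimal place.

P80 = 409.4 µm

W_Bond = 10·Wi·(1/√P₈₀ − 1/√F₈₀)
W_Bond = W / EF = 3.435 / 1.17 = 2.9359 kWh/t
1/√P80 = 1/√F80 + W_Bond/(10·Wi)
  = 2.9359/(10·7.6) + 1/√8583 = 0.038630 + 0.010794 = 0.049424
P80 = (1/0.049424)² = 20.2330² = 409.37 µm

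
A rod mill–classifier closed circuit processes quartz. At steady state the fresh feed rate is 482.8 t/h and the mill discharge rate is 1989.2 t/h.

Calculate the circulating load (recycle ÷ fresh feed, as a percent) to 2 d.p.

Mill node: discharge = fresh + recycle.
R = M − F = 1989.2 − 482.8 = 1506.4 t/h
CL = 100·R/F = 100·1506.4/482.8 = 312.01 %

CL = 312.01 %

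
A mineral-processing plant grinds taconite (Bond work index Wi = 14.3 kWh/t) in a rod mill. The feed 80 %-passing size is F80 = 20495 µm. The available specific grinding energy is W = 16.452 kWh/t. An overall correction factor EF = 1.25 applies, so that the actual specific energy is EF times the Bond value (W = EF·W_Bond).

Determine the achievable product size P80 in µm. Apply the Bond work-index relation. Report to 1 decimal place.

P80 = 102.0 µm

W = 10 Wi (P80^-0.5 − F80^-0.5)
W_Bond = W / EF = 16.452 / 1.25 = 13.1616 kWh/t
⇒ 1/√P80 = W_Bond/(10 Wi) + 1/√F80
  = 13.1616/(10·14.3) + 1/√20495 = 0.092039 + 0.006985 = 0.099024
P80 = (1/0.099024)² = 10.0985² = 101.98 µm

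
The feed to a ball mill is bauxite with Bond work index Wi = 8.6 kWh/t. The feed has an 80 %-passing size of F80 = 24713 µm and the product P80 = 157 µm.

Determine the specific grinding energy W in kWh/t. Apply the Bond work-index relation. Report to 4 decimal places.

W = 6.3165 kWh/t

W = 10·Wi·(P80^(-½) − F80^(-½))
1/√157 = 0.079809;  1/√24713 = 0.006361
W = 10·8.6·(0.079809 − 0.006361) = 6.3165 kWh/t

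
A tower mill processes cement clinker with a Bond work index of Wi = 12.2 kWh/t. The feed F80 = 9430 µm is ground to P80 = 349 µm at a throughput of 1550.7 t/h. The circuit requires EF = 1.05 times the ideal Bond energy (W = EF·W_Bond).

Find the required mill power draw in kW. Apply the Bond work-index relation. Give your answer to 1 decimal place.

W = 10 Wi / √P80 − 10 Wi / √F80
W = 10·12.2·(1/√349 − 1/√9430) = 10·12.2·(0.043231) = 5.2742 kWh/t
With EF = 1.05: W = 5.2742·1.05 = 5.5379 kWh/t
Power = W × throughput = 5.5379 kWh/t × 1550.7 t/h = 8587.6 kW

P = 8587.6 kW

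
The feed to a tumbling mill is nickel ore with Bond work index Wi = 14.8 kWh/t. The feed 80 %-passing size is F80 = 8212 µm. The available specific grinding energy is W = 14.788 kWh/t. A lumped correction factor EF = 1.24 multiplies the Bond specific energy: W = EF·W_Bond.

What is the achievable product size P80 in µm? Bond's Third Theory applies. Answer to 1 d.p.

P80 = 119.1 µm

W_Bond = 10·Wi·(1/√P₈₀ − 1/√F₈₀)
W_Bond = W / EF = 14.788 / 1.24 = 11.9258 kWh/t
1/√P80 = 1/√F80 + W_Bond/(10·Wi)
  = 11.9258/(10·14.8) + 1/√8212 = 0.080580 + 0.011035 = 0.091615
P80 = (1/0.091615)² = 10.9153² = 119.14 µm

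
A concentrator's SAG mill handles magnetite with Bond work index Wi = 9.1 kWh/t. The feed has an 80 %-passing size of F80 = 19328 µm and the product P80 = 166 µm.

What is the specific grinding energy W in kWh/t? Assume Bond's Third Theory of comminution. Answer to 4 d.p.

W = 6.4084 kWh/t

W = 10 Wi (1/√P80 − 1/√F80)  [Bond]
1/√166 = 0.077615;  1/√19328 = 0.007193
W = 10·9.1·(0.077615 − 0.007193) = 6.4084 kWh/t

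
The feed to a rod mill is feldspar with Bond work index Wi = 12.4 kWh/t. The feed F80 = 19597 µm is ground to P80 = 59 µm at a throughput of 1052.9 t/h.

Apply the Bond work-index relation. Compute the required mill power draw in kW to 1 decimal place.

P = 16064.8 kW

W = 10·Wi·[P80^(−½) − F80^(−½)]
W = 10·12.4·(1/√59 − 1/√19597) = 10·12.4·(0.123046) = 15.2576 kWh/t
Power = W × throughput = 15.2576 kWh/t × 1052.9 t/h = 16064.8 kW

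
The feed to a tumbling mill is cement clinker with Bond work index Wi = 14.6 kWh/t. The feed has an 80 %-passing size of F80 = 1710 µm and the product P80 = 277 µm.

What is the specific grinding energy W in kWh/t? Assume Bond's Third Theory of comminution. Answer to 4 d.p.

W = 5.2416 kWh/t

W = 10 Wi / √P80 − 10 Wi / √F80
1/√277 = 0.060084;  1/√1710 = 0.024183
W = 10·14.6·(0.060084 − 0.024183) = 5.2416 kWh/t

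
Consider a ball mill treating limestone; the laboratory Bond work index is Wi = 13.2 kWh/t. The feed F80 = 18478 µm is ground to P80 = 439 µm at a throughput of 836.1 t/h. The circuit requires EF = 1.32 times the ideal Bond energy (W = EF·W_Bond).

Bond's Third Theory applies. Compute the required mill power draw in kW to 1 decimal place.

W = 10 Wi (1/√P80 − 1/√F80)  [Bond]
W = 10·13.2·(1/√439 − 1/√18478) = 10·13.2·(0.040371) = 5.3290 kWh/t
With EF = 1.32: W = 5.3290·1.32 = 7.0342 kWh/t
Mill draw = 7.0342 × 836.1 = 5881.3 kW

P = 5881.3 kW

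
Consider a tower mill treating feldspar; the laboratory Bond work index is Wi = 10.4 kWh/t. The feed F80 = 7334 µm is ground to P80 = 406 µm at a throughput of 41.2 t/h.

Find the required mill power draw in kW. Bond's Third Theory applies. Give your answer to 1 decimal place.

P = 162.6 kW

W = 10 Wi (1/√P80 − 1/√F80)  [Bond]
W = 10·10.4·(1/√406 − 1/√7334) = 10·10.4·(0.037952) = 3.9470 kWh/t
Power = W × throughput = 3.9470 kWh/t × 41.2 t/h = 162.6 kW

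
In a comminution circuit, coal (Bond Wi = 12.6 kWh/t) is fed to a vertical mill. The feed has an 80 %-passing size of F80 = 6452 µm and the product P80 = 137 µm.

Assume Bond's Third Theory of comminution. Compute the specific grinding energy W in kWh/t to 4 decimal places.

W = 9.1963 kWh/t

W = 10 Wi (1/√P80 − 1/√F80)  [Bond]
1/√137 = 0.085436;  1/√6452 = 0.012450
W = 10·12.6·(0.085436 − 0.012450) = 9.1963 kWh/t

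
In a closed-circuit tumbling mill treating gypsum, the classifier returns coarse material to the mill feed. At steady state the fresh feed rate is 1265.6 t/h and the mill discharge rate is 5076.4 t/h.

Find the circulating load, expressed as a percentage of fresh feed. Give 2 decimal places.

Discharge = new feed + return, hence
R = M − F = 5076.4 − 1265.6 = 3810.8 t/h
CL = 100·R/F = 100·3810.8/1265.6 = 301.11 %

CL = 301.11 %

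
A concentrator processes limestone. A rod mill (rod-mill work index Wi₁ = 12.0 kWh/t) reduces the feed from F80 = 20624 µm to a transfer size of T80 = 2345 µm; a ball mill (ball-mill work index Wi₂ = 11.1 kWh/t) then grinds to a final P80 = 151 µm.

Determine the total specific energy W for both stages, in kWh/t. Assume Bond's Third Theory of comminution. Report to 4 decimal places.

W = 8.3833 kWh/t

Bond:  W = 10 Wi (1/√P − 1/√F)
Stage 1 (20624→2345 µm, Wi₁=12.0): W₁ = 10·12.0·(0.020650 − 0.006963) = 1.6425 kWh/t
Stage 2 (2345→151 µm, Wi₂=11.1): W₂ = 10·11.1·(0.081379 − 0.020650) = 6.7409 kWh/t
W = W₁ + W₂ = 1.6425 + 6.7409 = 8.3833 kWh/t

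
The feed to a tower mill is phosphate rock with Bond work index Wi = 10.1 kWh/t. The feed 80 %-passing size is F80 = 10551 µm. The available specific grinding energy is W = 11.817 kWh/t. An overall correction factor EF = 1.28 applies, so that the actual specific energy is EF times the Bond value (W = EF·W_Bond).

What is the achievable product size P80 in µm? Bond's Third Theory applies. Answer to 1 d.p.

Bond:  W = 10 Wi (1/√P − 1/√F)
W_Bond = W / EF = 11.817 / 1.28 = 9.2320 kWh/t
1/√P80 = 1/√F80 + W_Bond/(10·Wi)
  = 9.2320/(10·10.1) + 1/√10551 = 0.091406 + 0.009735 = 0.101142
P80 = (1/0.101142)² = 9.8871² = 97.76 µm

P80 = 97.8 µm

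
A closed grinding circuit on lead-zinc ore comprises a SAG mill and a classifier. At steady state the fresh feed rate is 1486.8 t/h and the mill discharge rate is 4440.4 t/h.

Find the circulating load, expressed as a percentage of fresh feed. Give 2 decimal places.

Steady state: M = F + R.
R = M − F = 4440.4 − 1486.8 = 2953.6 t/h
CL = 100·R/F = 100·2953.6/1486.8 = 198.65 %

CL = 198.65 %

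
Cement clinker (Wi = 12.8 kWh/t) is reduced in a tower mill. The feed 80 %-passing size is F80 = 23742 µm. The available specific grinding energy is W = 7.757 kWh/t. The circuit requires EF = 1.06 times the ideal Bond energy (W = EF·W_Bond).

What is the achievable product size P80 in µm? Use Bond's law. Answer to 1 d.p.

W = 10·Wi·[P80^(−½) − F80^(−½)]
W_Bond = W / EF = 7.757 / 1.06 = 7.3179 kWh/t
1/√P80 = 1/√F80 + W_Bond/(10·Wi)
  = 7.3179/(10·12.8) + 1/√23742 = 0.057171 + 0.006490 = 0.063661
P80 = (1/0.063661)² = 15.7081² = 246.75 µm

P80 = 246.7 µm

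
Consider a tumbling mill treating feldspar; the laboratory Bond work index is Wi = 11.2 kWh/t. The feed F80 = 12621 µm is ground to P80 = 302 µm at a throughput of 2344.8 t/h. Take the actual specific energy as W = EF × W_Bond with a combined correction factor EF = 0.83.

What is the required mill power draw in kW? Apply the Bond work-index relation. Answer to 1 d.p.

P = 10602.7 kW

W_Bond = 10·Wi·(1/√P₈₀ − 1/√F₈₀)
W = 10·11.2·(1/√302 − 1/√12621) = 10·11.2·(0.048642) = 5.4479 kWh/t
Apply correction: 5.4479 × 0.83 = 4.5218 kWh/t
P = W·T = 4.5218·2344.8 = 10602.7 kW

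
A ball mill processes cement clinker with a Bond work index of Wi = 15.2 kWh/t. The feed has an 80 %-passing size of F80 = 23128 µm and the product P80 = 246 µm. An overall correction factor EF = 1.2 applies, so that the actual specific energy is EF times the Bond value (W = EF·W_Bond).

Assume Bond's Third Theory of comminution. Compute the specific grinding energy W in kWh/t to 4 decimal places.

W = 10.4300 kWh/t

W = 10 Wi / √P80 − 10 Wi / √F80
1/√246 = 0.063758;  1/√23128 = 0.006576
W = 10·15.2·(0.063758 − 0.006576) = 8.6917 kWh/t
Apply correction: 8.6917 × 1.2 = 10.4300 kWh/t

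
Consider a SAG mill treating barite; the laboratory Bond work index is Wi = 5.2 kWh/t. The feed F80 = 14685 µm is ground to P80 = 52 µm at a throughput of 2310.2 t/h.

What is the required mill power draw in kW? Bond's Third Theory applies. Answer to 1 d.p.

W = 10 Wi (1/√P80 − 1/√F80)  [Bond]
W = 10·5.2·(1/√52 − 1/√14685) = 10·5.2·(0.130423) = 6.7820 kWh/t
P = W·T = 6.7820·2310.2 = 15667.8 kW

P = 15667.8 kW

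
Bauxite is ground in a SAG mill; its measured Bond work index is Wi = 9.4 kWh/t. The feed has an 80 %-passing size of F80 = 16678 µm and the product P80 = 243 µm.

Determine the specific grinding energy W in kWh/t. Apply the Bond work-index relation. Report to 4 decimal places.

W = 5.3022 kWh/t

Bond:  W = 10 Wi (1/√P − 1/√F)
1/√243 = 0.064150;  1/√16678 = 0.007743
W = 10·9.4·(0.064150 − 0.007743) = 5.3022 kWh/t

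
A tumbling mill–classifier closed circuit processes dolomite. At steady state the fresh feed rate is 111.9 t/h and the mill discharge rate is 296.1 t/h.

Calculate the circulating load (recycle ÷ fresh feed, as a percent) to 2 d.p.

CL = 164.61 %

M = F + R at steady state, so:
R = M − F = 296.1 − 111.9 = 184.2 t/h
CL = 100·R/F = 100·184.2/111.9 = 164.61 %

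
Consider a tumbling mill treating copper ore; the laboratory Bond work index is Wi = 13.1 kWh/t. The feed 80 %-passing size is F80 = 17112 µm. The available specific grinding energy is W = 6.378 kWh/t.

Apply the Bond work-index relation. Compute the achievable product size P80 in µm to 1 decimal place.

Bond:  W = 10 Wi (1/√P − 1/√F)
P80^(−½) = W/(10 Wi) + F80^(−½)
  = 6.3780/(10·13.1) + 1/√17112 = 0.048687 + 0.007645 = 0.056332
P80 = (1/0.056332)² = 17.7520² = 315.14 µm

P80 = 315.1 µm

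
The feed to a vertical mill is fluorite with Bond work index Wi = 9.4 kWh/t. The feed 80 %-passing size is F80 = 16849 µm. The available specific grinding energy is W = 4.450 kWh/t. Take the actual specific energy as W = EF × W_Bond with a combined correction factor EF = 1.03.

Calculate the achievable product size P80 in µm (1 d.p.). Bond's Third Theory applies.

P80 = 347.2 µm

W = 10·Wi·[P80^(−½) − F80^(−½)]
W_Bond = W / EF = 4.450 / 1.03 = 4.3204 kWh/t
1/√P80 = 1/√F80 + W_Bond/(10·Wi)
  = 4.3204/(10·9.4) + 1/√16849 = 0.045962 + 0.007704 = 0.053666
P80 = (1/0.053666)² = 18.6339² = 347.22 µm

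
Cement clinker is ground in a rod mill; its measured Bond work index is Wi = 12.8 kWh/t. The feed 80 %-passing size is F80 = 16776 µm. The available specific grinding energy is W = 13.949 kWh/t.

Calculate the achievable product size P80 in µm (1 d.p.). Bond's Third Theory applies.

W = 10 Wi (P80^-0.5 − F80^-0.5)
P80^(−½) = W/(10 Wi) + F80^(−½)
  = 13.9490/(10·12.8) + 1/√16776 = 0.108977 + 0.007721 = 0.116697
P80 = (1/0.116697)² = 8.5692² = 73.43 µm

P80 = 73.4 µm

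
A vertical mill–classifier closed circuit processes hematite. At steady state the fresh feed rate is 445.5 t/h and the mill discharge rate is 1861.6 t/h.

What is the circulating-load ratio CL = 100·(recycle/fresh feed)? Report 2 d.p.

CL = 317.87 %

Discharge = new feed + return, hence
R = M − F = 1861.6 − 445.5 = 1416.1 t/h
CL = 100·R/F = 100·1416.1/445.5 = 317.87 %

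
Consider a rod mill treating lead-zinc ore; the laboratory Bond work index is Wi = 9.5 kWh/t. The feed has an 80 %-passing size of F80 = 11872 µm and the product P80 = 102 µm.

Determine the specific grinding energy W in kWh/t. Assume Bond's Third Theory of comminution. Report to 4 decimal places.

W_Bond = 10·Wi·(1/√P₈₀ − 1/√F₈₀)
1/√102 = 0.099015;  1/√11872 = 0.009178
W = 10·9.5·(0.099015 − 0.009178) = 8.5345 kWh/t

W = 8.5345 kWh/t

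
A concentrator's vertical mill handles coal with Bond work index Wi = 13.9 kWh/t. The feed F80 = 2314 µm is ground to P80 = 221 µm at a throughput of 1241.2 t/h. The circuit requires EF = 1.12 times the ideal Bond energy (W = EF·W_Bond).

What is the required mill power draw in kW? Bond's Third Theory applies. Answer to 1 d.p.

P = 8981.1 kW

Bond: W = 10·Wi·(1/√P80 − 1/√F80)
W = 10·13.9·(1/√221 − 1/√2314) = 10·13.9·(0.046479) = 6.4606 kWh/t
With EF = 1.12: W = 6.4606·1.12 = 7.2359 kWh/t
Mill draw = 7.2359 × 1241.2 = 8981.1 kW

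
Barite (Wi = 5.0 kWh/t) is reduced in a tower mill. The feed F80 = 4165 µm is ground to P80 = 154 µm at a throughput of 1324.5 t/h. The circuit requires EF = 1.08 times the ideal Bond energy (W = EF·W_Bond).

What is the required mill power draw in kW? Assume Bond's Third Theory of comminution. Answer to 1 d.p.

Bond:  W = 10 Wi (1/√P − 1/√F)
W = 10·5.0·(1/√154 − 1/√4165) = 10·5.0·(0.065087) = 3.2544 kWh/t
Corrected W = EF·W_Bond = 1.08·3.2544 = 3.5147 kWh/t
Mill draw = 3.5147 × 1324.5 = 4655.2 kW

P = 4655.2 kW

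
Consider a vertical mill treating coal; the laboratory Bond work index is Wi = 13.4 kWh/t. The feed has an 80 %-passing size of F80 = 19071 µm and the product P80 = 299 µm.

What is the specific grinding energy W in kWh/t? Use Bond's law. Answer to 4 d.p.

W_Bond = 10·Wi·(1/√P₈₀ − 1/√F₈₀)
1/√299 = 0.057831;  1/√19071 = 0.007241
W = 10·13.4·(0.057831 − 0.007241) = 6.7791 kWh/t

W = 6.7791 kWh/t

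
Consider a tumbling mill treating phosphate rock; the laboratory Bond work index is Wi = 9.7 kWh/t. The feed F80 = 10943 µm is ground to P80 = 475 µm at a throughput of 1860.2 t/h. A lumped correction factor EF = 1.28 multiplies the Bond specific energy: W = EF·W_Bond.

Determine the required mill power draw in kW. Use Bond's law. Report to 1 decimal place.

Bond: W = 10·Wi·(1/√P80 − 1/√F80)
W = 10·9.7·(1/√475 − 1/√10943) = 10·9.7·(0.036324) = 3.5234 kWh/t
Corrected W = EF·W_Bond = 1.28·3.5234 = 4.5100 kWh/t
P = W·T = 4.5100·1860.2 = 8389.4 kW

P = 8389.4 kW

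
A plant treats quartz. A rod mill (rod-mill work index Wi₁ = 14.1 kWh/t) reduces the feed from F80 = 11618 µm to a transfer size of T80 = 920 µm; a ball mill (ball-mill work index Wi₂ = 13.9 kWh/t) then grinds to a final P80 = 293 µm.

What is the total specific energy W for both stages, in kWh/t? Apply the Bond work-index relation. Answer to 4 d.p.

W = 6.8783 kWh/t

W = 10 Wi (1/√P80 − 1/√F80)  [Bond]
Stage 1 (11618→920 µm, Wi₁=14.1): W₁ = 10·14.1·(0.032969 − 0.009278) = 3.3405 kWh/t
Stage 2 (920→293 µm, Wi₂=13.9): W₂ = 10·13.9·(0.058421 − 0.032969) = 3.5378 kWh/t
W = W₁ + W₂ = 3.3405 + 3.5378 = 6.8783 kWh/t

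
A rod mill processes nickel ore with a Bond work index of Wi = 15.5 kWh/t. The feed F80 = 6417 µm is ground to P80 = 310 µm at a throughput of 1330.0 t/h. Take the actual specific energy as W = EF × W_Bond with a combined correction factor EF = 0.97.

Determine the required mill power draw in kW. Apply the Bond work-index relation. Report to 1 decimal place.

P = 8861.0 kW

W_Bond = 10·Wi·(1/√P₈₀ − 1/√F₈₀)
W = 10·15.5·(1/√310 − 1/√6417) = 10·15.5·(0.044313) = 6.8685 kWh/t
Apply correction: 6.8685 × 0.97 = 6.6624 kWh/t
P_mill = W·ṁ = 6.6624·1330.0 = 8861.0 kW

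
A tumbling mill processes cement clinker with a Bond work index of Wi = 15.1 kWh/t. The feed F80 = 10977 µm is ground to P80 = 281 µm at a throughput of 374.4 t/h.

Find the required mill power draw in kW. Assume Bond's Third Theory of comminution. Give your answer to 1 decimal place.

Bond: W = 10·Wi·(1/√P80 − 1/√F80)
W = 10·15.1·(1/√281 − 1/√10977) = 10·15.1·(0.050110) = 7.5667 kWh/t
P_mill = W·ṁ = 7.5667·374.4 = 2833.0 kW

P = 2833.0 kW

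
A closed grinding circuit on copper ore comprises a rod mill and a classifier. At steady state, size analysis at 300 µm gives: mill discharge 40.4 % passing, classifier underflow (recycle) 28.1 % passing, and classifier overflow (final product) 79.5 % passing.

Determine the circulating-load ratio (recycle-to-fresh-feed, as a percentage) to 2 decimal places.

Classifier node, passing 300 µm:
r = (o − d)/(d − u)
r = (79.5 − 40.4)/(40.4 − 28.1) = 39.1/12.3 = 3.1789
CL = 100·r = 317.89 %

CL = 317.89 %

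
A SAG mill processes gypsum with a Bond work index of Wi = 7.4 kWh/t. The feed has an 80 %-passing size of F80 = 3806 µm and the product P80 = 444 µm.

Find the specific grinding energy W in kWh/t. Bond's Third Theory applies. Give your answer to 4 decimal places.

W = 2.3124 kWh/t

W = 10·Wi·(P80^(-½) − F80^(-½))
1/√444 = 0.047458;  1/√3806 = 0.016209
W = 10·7.4·(0.047458 − 0.016209) = 2.3124 kWh/t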